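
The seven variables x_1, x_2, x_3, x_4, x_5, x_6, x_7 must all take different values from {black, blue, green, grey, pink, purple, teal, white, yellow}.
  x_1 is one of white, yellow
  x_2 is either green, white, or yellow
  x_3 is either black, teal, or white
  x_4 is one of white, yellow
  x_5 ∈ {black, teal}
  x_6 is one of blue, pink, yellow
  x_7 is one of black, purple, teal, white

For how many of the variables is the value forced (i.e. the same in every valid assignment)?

x_1 and x_4 between them cover only {white, yellow} — a naked pair. Remove those values from x_2, x_3, x_6, x_7.
x_2 must be green (only option left).
The 2 variables x_3 and x_5 are confined to {black, teal}, which locks those values in; drop them from x_7.
x_7's domain is down to {purple}, so x_7 = purple.
Determined: x_2=green, x_7=purple. The other variables each still have more than one consistent value. That makes 2.

2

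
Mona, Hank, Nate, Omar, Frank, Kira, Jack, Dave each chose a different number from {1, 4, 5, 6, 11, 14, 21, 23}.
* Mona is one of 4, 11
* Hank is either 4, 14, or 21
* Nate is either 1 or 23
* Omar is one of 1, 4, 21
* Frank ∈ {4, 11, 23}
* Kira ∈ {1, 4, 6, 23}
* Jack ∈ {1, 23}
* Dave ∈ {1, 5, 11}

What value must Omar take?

Among the 8 variables, 5 fits only Dave (and all 8 values in {1, 4, 5, 6, 11, 14, 21, 23} must be used), so Dave = 5.
Among the 7 still-open variables, 6 fits only Kira (and all 7 values in {1, 4, 6, 11, 14, 21, 23} must be used), so Kira = 6.
The 6 still-open variables together cover exactly {1, 4, 11, 14, 21, 23} — 6 values for 6 variables — and 14 appears only in Hank's list, so Hank = 14.
Among the 5 still-open variables, 21 fits only Omar (and all 5 values in {1, 4, 11, 21, 23} must be used), so Omar = 21.

21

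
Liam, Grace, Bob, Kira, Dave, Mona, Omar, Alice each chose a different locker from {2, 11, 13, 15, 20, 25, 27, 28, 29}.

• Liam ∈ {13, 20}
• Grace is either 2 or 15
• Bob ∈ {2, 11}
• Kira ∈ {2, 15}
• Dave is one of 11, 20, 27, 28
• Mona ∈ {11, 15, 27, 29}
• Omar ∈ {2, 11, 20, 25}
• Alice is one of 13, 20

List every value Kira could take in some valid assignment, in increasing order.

2, 15

The 2 variables Liam and Alice are confined to {13, 20}, which locks those values in; drop them from Dave, Omar.
Grace and Kira between them cover only {2, 15} — a naked pair. Remove those values from Bob, Mona, Omar.
Bob's domain is down to {11}, so Bob = 11. Remove 11 from Dave, Mona, Omar.
That leaves Omar = 25.
No further eliminations apply; Kira can still be any of 2, 15.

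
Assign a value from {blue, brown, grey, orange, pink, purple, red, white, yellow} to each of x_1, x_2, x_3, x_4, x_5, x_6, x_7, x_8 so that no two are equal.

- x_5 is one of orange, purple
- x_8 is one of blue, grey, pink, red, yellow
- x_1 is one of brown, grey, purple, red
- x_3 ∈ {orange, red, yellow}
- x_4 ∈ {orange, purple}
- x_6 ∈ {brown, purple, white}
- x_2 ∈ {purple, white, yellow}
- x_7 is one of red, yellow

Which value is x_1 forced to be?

grey

x_4 and x_5 share exactly the 2 values {orange, purple}; by pigeonhole those values go to them, so strike orange, purple from x_1, x_2, x_3, x_6.
x_3 and x_7 share exactly the 2 values {red, yellow}; by pigeonhole those values go to them, so strike red, yellow from x_1, x_2, x_8.
x_2 has just one choice, so x_2 = white. So x_6 can't be white.
x_6 has just one choice, so x_6 = brown. Eliminate brown elsewhere: x_1.
So x_1 = grey.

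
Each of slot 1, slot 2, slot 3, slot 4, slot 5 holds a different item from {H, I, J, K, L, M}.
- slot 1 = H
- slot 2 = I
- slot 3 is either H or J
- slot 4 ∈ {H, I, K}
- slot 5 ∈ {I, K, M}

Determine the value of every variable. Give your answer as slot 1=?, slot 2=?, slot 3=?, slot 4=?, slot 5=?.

slot 1=H, slot 2=I, slot 3=J, slot 4=K, slot 5=M

slot 1 must be H (only option left). Strike H from slot 3, slot 4.
slot 2 has just one choice, so slot 2 = I. So slot 4, slot 5 can't be I.
That leaves slot 3 = J.
slot 4 has just one choice, so slot 4 = K. So slot 5 can't be K.
slot 5's domain is down to {M}, so slot 5 = M.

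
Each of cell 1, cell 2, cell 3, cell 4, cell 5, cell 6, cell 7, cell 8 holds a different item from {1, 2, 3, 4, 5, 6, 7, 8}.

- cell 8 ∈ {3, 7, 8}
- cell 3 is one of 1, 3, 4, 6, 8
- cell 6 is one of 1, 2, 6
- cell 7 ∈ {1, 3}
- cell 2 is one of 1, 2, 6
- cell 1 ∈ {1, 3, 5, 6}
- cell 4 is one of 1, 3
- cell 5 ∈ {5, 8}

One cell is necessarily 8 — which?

Among the 8 variables, 4 fits only cell 3 (and all 8 values in {1, 2, 3, 4, 5, 6, 7, 8} must be used), so cell 3 = 4.
The 7 still-open variables draw from only 7 values {1, 2, 3, 5, 6, 7, 8}, so each is used; only cell 8 can be 7, hence cell 8 = 7.
The 6 still-open variables together cover exactly {1, 2, 3, 5, 6, 8} — 6 values for 6 variables — and 8 appears only in cell 5's list, so cell 5 = 8.

cell 5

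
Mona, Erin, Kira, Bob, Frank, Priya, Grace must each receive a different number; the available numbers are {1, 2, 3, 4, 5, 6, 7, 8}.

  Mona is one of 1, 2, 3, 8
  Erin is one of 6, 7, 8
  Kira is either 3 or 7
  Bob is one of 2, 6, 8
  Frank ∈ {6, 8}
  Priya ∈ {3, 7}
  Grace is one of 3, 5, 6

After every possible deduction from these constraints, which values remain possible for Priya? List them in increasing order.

3, 7

The 7 variables together cover exactly {1, 2, 3, 5, 6, 7, 8} — 7 values for 7 variables — and 1 appears only in Mona's list, so Mona = 1.
The 6 still-open variables together cover exactly {2, 3, 5, 6, 7, 8} — 6 values for 6 variables — and 2 appears only in Bob's list, so Bob = 2.
Among the 5 still-open variables, 5 fits only Grace (and all 5 values in {3, 5, 6, 7, 8} must be used), so Grace = 5.
Kira and Priya between them cover only {3, 7} — a naked pair. Remove those values from Erin.
No further eliminations apply; Priya can still be any of 3, 7.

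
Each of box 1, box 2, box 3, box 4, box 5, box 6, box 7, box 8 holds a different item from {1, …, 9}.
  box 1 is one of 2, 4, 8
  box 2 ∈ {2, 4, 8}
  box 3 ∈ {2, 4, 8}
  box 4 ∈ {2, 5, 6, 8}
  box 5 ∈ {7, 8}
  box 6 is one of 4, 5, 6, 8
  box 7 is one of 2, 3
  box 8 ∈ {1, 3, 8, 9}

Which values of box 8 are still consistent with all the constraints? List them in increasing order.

box 1, box 2, box 3 between them cover only {2, 4, 8} — a naked triple. Remove those values from box 4, box 5, box 6, box 7, box 8.
box 5 must be 7 (only option left).
box 7 must be 3 (only option left). Eliminate 3 elsewhere: box 8.
No further eliminations apply; box 8 can still be any of 1, 9.

1, 9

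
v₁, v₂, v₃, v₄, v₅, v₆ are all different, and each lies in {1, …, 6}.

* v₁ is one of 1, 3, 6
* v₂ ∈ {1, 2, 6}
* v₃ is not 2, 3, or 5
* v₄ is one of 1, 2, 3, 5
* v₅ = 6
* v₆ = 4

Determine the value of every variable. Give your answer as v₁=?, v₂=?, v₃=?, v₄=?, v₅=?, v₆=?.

v₁=3, v₂=2, v₃=1, v₄=5, v₅=6, v₆=4

v₅ must be 6 (only option left). Eliminate 6 elsewhere: v₁, v₂, v₃.
That leaves v₆ = 4. Remove 4 from v₃.
v₃ must be 1 (only option left). Eliminate 1 elsewhere: v₁, v₂, v₄.
That leaves v₁ = 3. So v₄ can't be 3.
That leaves v₂ = 2. Remove 2 from v₄.
v₄ must be 5 (only option left).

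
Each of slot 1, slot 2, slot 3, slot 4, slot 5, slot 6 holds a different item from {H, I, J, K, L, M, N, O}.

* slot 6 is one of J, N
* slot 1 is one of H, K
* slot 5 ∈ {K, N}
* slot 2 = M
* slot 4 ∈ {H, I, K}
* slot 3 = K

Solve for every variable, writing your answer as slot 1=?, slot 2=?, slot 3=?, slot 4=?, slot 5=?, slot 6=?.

slot 1=H, slot 2=M, slot 3=K, slot 4=I, slot 5=N, slot 6=J

slot 2 must be M (only option left).
slot 3's domain is down to {K}, so slot 3 = K. So slot 1, slot 4, slot 5 can't be K.
slot 5 must be N (only option left). Remove N from slot 6.
slot 6 has just one choice, so slot 6 = J.
slot 1's domain is down to {H}, so slot 1 = H. Strike H from slot 4.
slot 4 must be I (only option left).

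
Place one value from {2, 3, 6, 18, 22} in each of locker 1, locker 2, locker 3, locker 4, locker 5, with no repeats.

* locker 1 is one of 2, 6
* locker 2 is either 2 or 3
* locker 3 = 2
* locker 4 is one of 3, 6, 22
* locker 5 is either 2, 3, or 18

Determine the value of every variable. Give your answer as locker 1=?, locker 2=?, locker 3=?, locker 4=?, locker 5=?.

locker 1=6, locker 2=3, locker 3=2, locker 4=22, locker 5=18

locker 3 has just one choice, so locker 3 = 2. So locker 1, locker 2, locker 5 can't be 2.
locker 1's domain is down to {6}, so locker 1 = 6. So locker 4 can't be 6.
That leaves locker 2 = 3. Eliminate 3 elsewhere: locker 4, locker 5.
locker 4 must be 22 (only option left).
locker 5's domain is down to {18}, so locker 5 = 18.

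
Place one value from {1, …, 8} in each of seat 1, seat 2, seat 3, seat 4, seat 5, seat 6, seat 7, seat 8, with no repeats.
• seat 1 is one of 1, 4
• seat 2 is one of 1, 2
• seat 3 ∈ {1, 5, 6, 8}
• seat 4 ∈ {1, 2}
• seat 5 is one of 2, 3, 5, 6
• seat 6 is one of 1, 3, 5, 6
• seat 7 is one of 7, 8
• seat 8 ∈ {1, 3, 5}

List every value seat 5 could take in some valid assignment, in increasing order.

Among the 8 variables, 4 fits only seat 1 (and all 8 values in {1, 2, 3, 4, 5, 6, 7, 8} must be used), so seat 1 = 4.
The 7 still-open variables draw from only 7 values {1, 2, 3, 5, 6, 7, 8}, so each is used; only seat 7 can be 7, hence seat 7 = 7.
The 6 still-open variables together cover exactly {1, 2, 3, 5, 6, 8} — 6 values for 6 variables — and 8 appears only in seat 3's list, so seat 3 = 8.
seat 2 and seat 4 share exactly the 2 values {1, 2}; by pigeonhole those values go to them, so strike 1, 2 from seat 5, seat 6, seat 8.
No further eliminations apply; seat 5 can still be any of 3, 5, 6.

3, 5, 6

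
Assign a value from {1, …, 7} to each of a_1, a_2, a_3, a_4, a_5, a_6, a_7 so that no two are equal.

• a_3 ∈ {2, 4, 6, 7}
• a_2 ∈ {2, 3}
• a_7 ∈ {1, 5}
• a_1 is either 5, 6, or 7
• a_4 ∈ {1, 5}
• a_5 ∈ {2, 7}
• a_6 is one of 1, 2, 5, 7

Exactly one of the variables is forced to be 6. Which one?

a_1

The 7 variables draw from only 7 values {1, 2, 3, 4, 5, 6, 7}, so each is used; only a_2 can be 3, hence a_2 = 3.
Among the 6 still-open variables, 4 fits only a_3 (and all 6 values in {1, 2, 4, 5, 6, 7} must be used), so a_3 = 4.
Among the 5 still-open variables, 6 fits only a_1 (and all 5 values in {1, 2, 5, 6, 7} must be used), so a_1 = 6.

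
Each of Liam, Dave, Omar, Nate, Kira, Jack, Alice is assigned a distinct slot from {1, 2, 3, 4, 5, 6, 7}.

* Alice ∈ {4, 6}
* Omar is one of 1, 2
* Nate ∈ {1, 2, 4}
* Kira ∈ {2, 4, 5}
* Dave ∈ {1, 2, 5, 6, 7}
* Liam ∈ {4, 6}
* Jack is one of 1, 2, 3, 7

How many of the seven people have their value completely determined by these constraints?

3

The 7 variables draw from only 7 values {1, 2, 3, 4, 5, 6, 7}, so each is used; only Jack can be 3, hence Jack = 3.
Among the 6 still-open variables, 7 fits only Dave (and all 6 values in {1, 2, 4, 5, 6, 7} must be used), so Dave = 7.
The 5 still-open variables together cover exactly {1, 2, 4, 5, 6} — 5 values for 5 variables — and 5 appears only in Kira's list, so Kira = 5.
The 2 variables Liam and Alice are confined to {4, 6}, which locks those values in; drop them from Nate.
Determined: Dave=7, Kira=5, Jack=3. The other people each still have more than one consistent value. That makes 3.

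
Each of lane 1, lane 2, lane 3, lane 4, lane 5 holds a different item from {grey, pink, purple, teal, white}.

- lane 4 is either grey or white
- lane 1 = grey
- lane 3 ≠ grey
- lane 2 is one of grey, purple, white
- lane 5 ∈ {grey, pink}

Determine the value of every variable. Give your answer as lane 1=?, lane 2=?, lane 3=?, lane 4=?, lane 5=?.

lane 1=grey, lane 2=purple, lane 3=teal, lane 4=white, lane 5=pink

lane 1's domain is down to {grey}, so lane 1 = grey. Strike grey from lane 2, lane 4, lane 5.
lane 4 must be white (only option left). So lane 2, lane 3 can't be white.
lane 5 has just one choice, so lane 5 = pink. So lane 3 can't be pink.
lane 2's domain is down to {purple}, so lane 2 = purple. Strike purple from lane 3.
That leaves lane 3 = teal.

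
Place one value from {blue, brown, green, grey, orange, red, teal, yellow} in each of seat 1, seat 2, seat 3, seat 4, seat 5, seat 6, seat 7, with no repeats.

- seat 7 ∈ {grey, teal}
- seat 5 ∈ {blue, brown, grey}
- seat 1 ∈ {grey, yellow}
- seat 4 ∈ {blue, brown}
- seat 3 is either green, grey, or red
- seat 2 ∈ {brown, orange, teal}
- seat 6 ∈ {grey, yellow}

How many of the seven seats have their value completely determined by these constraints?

seat 1 and seat 6 between them cover only {grey, yellow} — a naked pair. Remove those values from seat 3, seat 5, seat 7.
That leaves seat 7 = teal. Remove teal from seat 2.
The 2 variables seat 4 and seat 5 are confined to {blue, brown}, which locks those values in; drop them from seat 2.
seat 2's domain is down to {orange}, so seat 2 = orange.
Determined: seat 2=orange, seat 7=teal. The other seats each still have more than one consistent value. That makes 2.

2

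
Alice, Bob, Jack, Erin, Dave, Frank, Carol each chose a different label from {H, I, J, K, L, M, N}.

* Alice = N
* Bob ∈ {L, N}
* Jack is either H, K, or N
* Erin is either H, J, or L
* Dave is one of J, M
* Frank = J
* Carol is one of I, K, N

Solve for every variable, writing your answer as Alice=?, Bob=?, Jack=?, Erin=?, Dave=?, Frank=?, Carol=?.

Alice has just one choice, so Alice = N. Eliminate N elsewhere: Bob, Jack, Carol.
Bob must be L (only option left). So Erin can't be L.
That leaves Frank = J. So Erin, Dave can't be J.
Erin has just one choice, so Erin = H. Eliminate H elsewhere: Jack.
Dave's domain is down to {M}, so Dave = M.
Jack has just one choice, so Jack = K. Strike K from Carol.
That leaves Carol = I.

Alice=N, Bob=L, Jack=K, Erin=H, Dave=M, Frank=J, Carol=I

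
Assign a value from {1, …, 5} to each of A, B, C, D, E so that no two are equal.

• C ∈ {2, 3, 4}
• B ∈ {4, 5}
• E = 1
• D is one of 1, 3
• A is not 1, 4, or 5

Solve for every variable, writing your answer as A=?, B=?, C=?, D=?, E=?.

A=2, B=5, C=4, D=3, E=1

E has just one choice, so E = 1. Strike 1 from D.
D has just one choice, so D = 3. Strike 3 from A, C.
A's domain is down to {2}, so A = 2. So C can't be 2.
That leaves C = 4. So B can't be 4.
B's domain is down to {5}, so B = 5.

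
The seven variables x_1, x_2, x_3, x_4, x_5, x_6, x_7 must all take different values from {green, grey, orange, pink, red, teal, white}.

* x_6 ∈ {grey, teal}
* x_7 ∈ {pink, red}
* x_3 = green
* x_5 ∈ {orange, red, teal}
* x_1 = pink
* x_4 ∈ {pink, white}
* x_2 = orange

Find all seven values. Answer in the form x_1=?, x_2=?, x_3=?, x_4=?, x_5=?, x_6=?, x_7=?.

x_1's domain is down to {pink}, so x_1 = pink. Remove pink from x_4, x_7.
x_2 has just one choice, so x_2 = orange. So x_5 can't be orange.
That leaves x_3 = green.
That leaves x_4 = white.
x_7 must be red (only option left). Remove red from x_5.
That leaves x_5 = teal. So x_6 can't be teal.
That leaves x_6 = grey.

x_1=pink, x_2=orange, x_3=green, x_4=white, x_5=teal, x_6=grey, x_7=red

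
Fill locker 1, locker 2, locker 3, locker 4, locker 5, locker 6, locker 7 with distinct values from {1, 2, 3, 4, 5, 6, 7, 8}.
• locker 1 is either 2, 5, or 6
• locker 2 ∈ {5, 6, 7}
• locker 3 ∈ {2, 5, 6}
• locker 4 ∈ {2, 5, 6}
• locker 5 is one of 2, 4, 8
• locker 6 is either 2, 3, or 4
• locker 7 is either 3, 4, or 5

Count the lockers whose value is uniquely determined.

Among the 7 variables, 7 fits only locker 2 (and all 7 values in {2, 3, 4, 5, 6, 7, 8} must be used), so locker 2 = 7.
The 6 still-open variables together cover exactly {2, 3, 4, 5, 6, 8} — 6 values for 6 variables — and 8 appears only in locker 5's list, so locker 5 = 8.
locker 1, locker 3, locker 4 share exactly the 3 values {2, 5, 6}; by pigeonhole those values go to them, so strike 2, 5, 6 from locker 6, locker 7.
Determined: locker 2=7, locker 5=8. The other lockers each still have more than one consistent value. That makes 2.

2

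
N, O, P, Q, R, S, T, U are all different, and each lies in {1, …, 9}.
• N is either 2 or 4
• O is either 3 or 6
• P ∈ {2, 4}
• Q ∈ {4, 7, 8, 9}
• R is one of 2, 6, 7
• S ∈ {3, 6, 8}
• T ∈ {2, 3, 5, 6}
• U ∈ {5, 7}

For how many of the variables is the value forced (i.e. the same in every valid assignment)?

The 8 variables draw from only 8 values {2, 3, 4, 5, 6, 7, 8, 9}, so each is used; only Q can be 9, hence Q = 9.
The 7 still-open variables together cover exactly {2, 3, 4, 5, 6, 7, 8} — 7 values for 7 variables — and 8 appears only in S's list, so S = 8.
The 2 variables N and P are confined to {2, 4}, which locks those values in; drop them from R, T.
Determined: Q=9, S=8. The other variables each still have more than one consistent value. That makes 2.

2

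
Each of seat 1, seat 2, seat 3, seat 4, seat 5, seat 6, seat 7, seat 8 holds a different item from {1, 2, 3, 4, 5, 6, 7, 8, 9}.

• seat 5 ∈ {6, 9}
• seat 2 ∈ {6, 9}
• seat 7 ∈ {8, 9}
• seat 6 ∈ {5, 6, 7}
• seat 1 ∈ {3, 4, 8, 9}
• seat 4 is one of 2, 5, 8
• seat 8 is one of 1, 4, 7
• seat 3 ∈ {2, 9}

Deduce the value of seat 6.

The 2 variables seat 2 and seat 5 are confined to {6, 9}, which locks those values in; drop them from seat 1, seat 3, seat 6, seat 7.
seat 3 has just one choice, so seat 3 = 2. So seat 4 can't be 2.
seat 7's domain is down to {8}, so seat 7 = 8. So seat 1, seat 4 can't be 8.
seat 4 must be 5 (only option left). So seat 6 can't be 5.
So seat 6 = 7.

7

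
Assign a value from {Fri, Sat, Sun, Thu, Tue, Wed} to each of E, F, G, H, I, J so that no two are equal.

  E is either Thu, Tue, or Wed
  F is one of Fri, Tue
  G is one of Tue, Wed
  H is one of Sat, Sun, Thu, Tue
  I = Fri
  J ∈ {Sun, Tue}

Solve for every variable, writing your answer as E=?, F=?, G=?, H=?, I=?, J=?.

I must be Fri (only option left). Remove Fri from F.
F has just one choice, so F = Tue. Strike Tue from E, G, H, J.
G has just one choice, so G = Wed. Remove Wed from E.
J must be Sun (only option left). Eliminate Sun elsewhere: H.
E must be Thu (only option left). Eliminate Thu elsewhere: H.
That leaves H = Sat.

E=Thu, F=Tue, G=Wed, H=Sat, I=Fri, J=Sun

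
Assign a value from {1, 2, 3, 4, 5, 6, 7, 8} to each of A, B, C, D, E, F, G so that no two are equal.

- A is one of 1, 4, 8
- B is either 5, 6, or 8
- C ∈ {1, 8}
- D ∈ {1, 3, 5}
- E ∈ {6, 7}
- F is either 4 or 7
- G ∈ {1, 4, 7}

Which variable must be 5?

Among the 7 variables, 3 fits only D (and all 7 values in {1, 3, 4, 5, 6, 7, 8} must be used), so D = 3.
Among the 6 still-open variables, 5 fits only B (and all 6 values in {1, 4, 5, 6, 7, 8} must be used), so B = 5.

B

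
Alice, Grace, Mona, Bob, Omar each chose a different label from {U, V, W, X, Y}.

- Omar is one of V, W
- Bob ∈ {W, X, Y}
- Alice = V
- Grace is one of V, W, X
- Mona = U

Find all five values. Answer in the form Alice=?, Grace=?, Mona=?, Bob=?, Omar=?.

Alice must be V (only option left). Remove V from Grace, Omar.
Mona has just one choice, so Mona = U.
Omar's domain is down to {W}, so Omar = W. Strike W from Grace, Bob.
Grace's domain is down to {X}, so Grace = X. Remove X from Bob.
That leaves Bob = Y.

Alice=V, Grace=X, Mona=U, Bob=Y, Omar=W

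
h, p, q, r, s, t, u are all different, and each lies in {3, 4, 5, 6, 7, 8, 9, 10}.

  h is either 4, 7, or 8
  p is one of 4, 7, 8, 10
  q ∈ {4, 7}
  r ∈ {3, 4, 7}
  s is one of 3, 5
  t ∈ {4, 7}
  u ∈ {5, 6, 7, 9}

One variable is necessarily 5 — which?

s

q and t between them cover only {4, 7} — a naked pair. Remove those values from h, p, r, u.
h's domain is down to {8}, so h = 8. So p can't be 8.
p must be 10 (only option left).
r's domain is down to {3}, so r = 3. Remove 3 from s.
So 5 goes to s.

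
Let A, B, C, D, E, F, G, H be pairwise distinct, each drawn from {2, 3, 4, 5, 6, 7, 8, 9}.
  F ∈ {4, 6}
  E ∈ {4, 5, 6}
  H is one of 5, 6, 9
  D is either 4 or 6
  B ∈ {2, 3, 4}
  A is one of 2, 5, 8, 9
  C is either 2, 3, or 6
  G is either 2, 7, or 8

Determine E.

5

The 8 variables draw from only 8 values {2, 3, 4, 5, 6, 7, 8, 9}, so each is used; only G can be 7, hence G = 7.
Among the 7 still-open variables, 8 fits only A (and all 7 values in {2, 3, 4, 5, 6, 8, 9} must be used), so A = 8.
The 6 still-open variables together cover exactly {2, 3, 4, 5, 6, 9} — 6 values for 6 variables — and 9 appears only in H's list, so H = 9.
The 5 still-open variables together cover exactly {2, 3, 4, 5, 6} — 5 values for 5 variables — and 5 appears only in E's list, so E = 5.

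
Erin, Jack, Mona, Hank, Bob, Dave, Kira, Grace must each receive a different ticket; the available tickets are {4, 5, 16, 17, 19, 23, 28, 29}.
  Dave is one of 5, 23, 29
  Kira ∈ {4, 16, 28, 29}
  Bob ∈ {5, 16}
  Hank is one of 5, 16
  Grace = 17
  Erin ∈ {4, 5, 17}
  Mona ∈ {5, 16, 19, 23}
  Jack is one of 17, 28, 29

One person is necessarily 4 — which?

Erin

Grace must be 17 (only option left). So Erin, Jack can't be 17.
The 7 still-open variables together cover exactly {4, 5, 16, 19, 23, 28, 29} — 7 values for 7 variables — and 19 appears only in Mona's list, so Mona = 19.
The 6 still-open variables together cover exactly {4, 5, 16, 23, 28, 29} — 6 values for 6 variables — and 23 appears only in Dave's list, so Dave = 23.
Hank and Bob share exactly the 2 values {5, 16}; by pigeonhole those values go to them, so strike 5, 16 from Erin, Kira.
So 4 goes to Erin.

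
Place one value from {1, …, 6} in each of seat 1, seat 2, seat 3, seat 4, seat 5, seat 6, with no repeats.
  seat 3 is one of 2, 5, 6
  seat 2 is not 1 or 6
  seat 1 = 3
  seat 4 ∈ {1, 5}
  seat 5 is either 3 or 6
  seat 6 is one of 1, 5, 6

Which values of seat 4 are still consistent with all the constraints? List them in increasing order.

1, 5

seat 1's domain is down to {3}, so seat 1 = 3. Remove 3 from seat 2, seat 5.
seat 5's domain is down to {6}, so seat 5 = 6. Strike 6 from seat 3, seat 6.
The 4 still-open variables together cover exactly {1, 2, 4, 5} — 4 values for 4 variables — and 4 appears only in seat 2's list, so seat 2 = 4.
The 3 still-open variables draw from only 3 values {1, 2, 5}, so each is used; only seat 3 can be 2, hence seat 3 = 2.
No further eliminations apply; seat 4 can still be any of 1, 5.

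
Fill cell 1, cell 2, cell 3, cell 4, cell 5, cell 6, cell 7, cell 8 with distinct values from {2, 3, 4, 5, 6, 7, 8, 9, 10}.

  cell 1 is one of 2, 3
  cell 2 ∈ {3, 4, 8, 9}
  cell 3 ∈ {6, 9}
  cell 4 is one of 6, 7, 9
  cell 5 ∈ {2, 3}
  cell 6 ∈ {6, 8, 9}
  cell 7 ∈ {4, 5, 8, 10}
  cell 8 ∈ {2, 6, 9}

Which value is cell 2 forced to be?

4

The 2 variables cell 1 and cell 5 are confined to {2, 3}, which locks those values in; drop them from cell 2, cell 8.
cell 3 and cell 8 between them cover only {6, 9} — a naked pair. Remove those values from cell 2, cell 4, cell 6.
That leaves cell 4 = 7.
That leaves cell 6 = 8. Strike 8 from cell 2, cell 7.
So cell 2 = 4.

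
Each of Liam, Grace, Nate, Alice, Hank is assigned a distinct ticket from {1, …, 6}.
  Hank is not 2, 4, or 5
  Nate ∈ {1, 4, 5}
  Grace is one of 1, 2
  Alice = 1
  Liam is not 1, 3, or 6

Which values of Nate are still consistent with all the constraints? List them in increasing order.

4, 5

Alice has just one choice, so Alice = 1. Eliminate 1 elsewhere: Grace, Nate, Hank.
That leaves Grace = 2. Strike 2 from Liam.
No further eliminations apply; Nate can still be any of 4, 5.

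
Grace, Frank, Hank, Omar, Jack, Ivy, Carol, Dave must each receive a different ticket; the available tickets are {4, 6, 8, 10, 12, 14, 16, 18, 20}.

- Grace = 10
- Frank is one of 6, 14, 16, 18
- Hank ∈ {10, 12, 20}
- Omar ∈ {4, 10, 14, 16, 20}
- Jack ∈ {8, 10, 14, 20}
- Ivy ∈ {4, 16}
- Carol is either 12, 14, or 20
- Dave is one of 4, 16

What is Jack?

8

Grace must be 10 (only option left). Strike 10 from Hank, Omar, Jack.
The 2 variables Ivy and Dave are confined to {4, 16}, which locks those values in; drop them from Frank, Omar.
The 3 variables Hank, Omar, Carol are confined to {12, 14, 20}, which locks those values in; drop them from Frank, Jack.
So Jack = 8.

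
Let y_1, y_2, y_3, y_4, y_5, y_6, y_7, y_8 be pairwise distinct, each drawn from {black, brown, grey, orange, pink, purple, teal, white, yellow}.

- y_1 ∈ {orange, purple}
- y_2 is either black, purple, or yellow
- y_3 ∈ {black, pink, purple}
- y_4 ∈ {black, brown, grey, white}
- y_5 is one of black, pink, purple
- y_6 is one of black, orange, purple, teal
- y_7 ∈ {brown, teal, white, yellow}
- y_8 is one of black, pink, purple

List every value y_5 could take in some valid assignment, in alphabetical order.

y_3, y_5, y_8 between them cover only {black, pink, purple} — a naked triple. Remove those values from y_1, y_2, y_4, y_6.
y_1 has just one choice, so y_1 = orange. Strike orange from y_6.
That leaves y_2 = yellow. Eliminate yellow elsewhere: y_7.
y_6 must be teal (only option left). So y_7 can't be teal.
No further eliminations apply; y_5 can still be any of black, pink, purple.

black, pink, purple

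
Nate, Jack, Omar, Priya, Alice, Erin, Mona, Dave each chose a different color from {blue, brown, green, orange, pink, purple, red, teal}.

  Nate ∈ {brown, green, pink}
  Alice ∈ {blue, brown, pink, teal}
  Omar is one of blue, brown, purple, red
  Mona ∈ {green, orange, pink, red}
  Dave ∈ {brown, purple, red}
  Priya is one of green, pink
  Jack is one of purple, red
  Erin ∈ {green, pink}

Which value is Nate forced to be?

brown

The 8 variables together cover exactly {blue, brown, green, orange, pink, purple, red, teal} — 8 values for 8 variables — and orange appears only in Mona's list, so Mona = orange.
The 7 still-open variables draw from only 7 values {blue, brown, green, pink, purple, red, teal}, so each is used; only Alice can be teal, hence Alice = teal.
The 6 still-open variables together cover exactly {blue, brown, green, pink, purple, red} — 6 values for 6 variables — and blue appears only in Omar's list, so Omar = blue.
The 2 variables Priya and Erin are confined to {green, pink}, which locks those values in; drop them from Nate.
So Nate = brown.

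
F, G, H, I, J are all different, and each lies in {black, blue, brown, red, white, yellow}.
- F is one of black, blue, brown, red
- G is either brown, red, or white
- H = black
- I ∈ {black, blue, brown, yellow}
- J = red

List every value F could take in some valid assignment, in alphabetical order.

blue, brown

H has just one choice, so H = black. Strike black from F, I.
J's domain is down to {red}, so J = red. Eliminate red elsewhere: F, G.
No further eliminations apply; F can still be any of blue, brown.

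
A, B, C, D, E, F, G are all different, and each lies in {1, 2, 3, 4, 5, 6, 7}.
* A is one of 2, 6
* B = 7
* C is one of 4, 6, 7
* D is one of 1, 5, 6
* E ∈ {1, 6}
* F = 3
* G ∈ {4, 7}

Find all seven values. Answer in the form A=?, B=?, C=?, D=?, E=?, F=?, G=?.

A=2, B=7, C=6, D=5, E=1, F=3, G=4

B's domain is down to {7}, so B = 7. Eliminate 7 elsewhere: C, G.
That leaves F = 3.
G's domain is down to {4}, so G = 4. So C can't be 4.
C has just one choice, so C = 6. Remove 6 from A, D, E.
That leaves E = 1. Eliminate 1 elsewhere: D.
A has just one choice, so A = 2.
D must be 5 (only option left).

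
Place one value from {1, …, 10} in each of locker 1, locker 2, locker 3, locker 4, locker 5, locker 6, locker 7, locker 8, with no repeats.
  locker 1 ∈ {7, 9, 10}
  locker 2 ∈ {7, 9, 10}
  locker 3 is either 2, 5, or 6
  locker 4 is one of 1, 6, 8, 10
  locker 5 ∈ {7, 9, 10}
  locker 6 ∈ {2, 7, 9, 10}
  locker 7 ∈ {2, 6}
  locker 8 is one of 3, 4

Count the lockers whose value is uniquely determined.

3

locker 1, locker 2, locker 5 share exactly the 3 values {7, 9, 10}; by pigeonhole those values go to them, so strike 7, 9, 10 from locker 4, locker 6.
locker 6 has just one choice, so locker 6 = 2. Strike 2 from locker 3, locker 7.
locker 7 has just one choice, so locker 7 = 6. Eliminate 6 elsewhere: locker 3, locker 4.
locker 3's domain is down to {5}, so locker 3 = 5.
Determined: locker 3=5, locker 6=2, locker 7=6. The other lockers each still have more than one consistent value. That makes 3.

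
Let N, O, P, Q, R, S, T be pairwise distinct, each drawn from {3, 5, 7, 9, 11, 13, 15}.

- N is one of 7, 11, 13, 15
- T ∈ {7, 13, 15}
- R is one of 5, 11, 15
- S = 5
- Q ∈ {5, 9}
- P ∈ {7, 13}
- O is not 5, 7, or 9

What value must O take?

3

S must be 5 (only option left). Eliminate 5 elsewhere: Q, R.
That leaves Q = 9.
The 5 still-open variables together cover exactly {3, 7, 11, 13, 15} — 5 values for 5 variables — and 3 appears only in O's list, so O = 3.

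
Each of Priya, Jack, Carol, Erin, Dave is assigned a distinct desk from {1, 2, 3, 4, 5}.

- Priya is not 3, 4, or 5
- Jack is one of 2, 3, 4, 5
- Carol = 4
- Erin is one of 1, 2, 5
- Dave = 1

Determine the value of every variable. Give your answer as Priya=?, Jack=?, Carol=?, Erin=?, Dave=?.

Carol must be 4 (only option left). Strike 4 from Jack.
Dave must be 1 (only option left). So Priya, Erin can't be 1.
Priya has just one choice, so Priya = 2. Eliminate 2 elsewhere: Jack, Erin.
Erin has just one choice, so Erin = 5. Strike 5 from Jack.
That leaves Jack = 3.

Priya=2, Jack=3, Carol=4, Erin=5, Dave=1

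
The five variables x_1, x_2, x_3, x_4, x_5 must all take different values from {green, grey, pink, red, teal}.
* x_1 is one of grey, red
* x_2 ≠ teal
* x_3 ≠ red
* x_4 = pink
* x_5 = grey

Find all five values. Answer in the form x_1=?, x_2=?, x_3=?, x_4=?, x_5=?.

x_1=red, x_2=green, x_3=teal, x_4=pink, x_5=grey

x_4 has just one choice, so x_4 = pink. Remove pink from x_2, x_3.
x_5 has just one choice, so x_5 = grey. Eliminate grey elsewhere: x_1, x_2, x_3.
x_1's domain is down to {red}, so x_1 = red. Eliminate red elsewhere: x_2.
x_2 must be green (only option left). Remove green from x_3.
That leaves x_3 = teal.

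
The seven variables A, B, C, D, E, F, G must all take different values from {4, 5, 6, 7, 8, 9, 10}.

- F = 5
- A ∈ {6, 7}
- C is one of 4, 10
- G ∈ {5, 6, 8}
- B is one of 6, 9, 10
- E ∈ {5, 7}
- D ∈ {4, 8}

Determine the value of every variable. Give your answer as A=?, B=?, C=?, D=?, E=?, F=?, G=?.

A=6, B=9, C=10, D=4, E=7, F=5, G=8

F's domain is down to {5}, so F = 5. Eliminate 5 elsewhere: E, G.
That leaves E = 7. Remove 7 from A.
That leaves A = 6. Remove 6 from B, G.
G must be 8 (only option left). Eliminate 8 elsewhere: D.
D's domain is down to {4}, so D = 4. Strike 4 from C.
C has just one choice, so C = 10. Strike 10 from B.
B's domain is down to {9}, so B = 9.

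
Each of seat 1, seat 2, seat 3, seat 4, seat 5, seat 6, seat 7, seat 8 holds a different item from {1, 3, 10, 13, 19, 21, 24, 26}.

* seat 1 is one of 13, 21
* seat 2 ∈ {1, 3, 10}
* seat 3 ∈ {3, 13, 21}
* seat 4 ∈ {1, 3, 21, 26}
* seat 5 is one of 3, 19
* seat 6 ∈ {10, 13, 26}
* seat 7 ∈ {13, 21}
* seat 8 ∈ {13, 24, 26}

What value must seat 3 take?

3

The 8 variables together cover exactly {1, 3, 10, 13, 19, 21, 24, 26} — 8 values for 8 variables — and 19 appears only in seat 5's list, so seat 5 = 19.
The 7 still-open variables together cover exactly {1, 3, 10, 13, 21, 24, 26} — 7 values for 7 variables — and 24 appears only in seat 8's list, so seat 8 = 24.
The 2 variables seat 1 and seat 7 are confined to {13, 21}, which locks those values in; drop them from seat 3, seat 4, seat 6.
So seat 3 = 3.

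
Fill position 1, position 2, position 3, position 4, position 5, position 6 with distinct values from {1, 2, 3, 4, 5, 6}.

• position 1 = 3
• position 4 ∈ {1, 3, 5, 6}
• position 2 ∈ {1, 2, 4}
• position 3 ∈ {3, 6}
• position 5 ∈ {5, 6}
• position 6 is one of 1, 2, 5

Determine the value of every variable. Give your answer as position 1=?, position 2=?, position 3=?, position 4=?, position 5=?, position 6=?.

position 1=3, position 2=4, position 3=6, position 4=1, position 5=5, position 6=2

position 1's domain is down to {3}, so position 1 = 3. So position 3, position 4 can't be 3.
position 3's domain is down to {6}, so position 3 = 6. Remove 6 from position 4, position 5.
That leaves position 5 = 5. So position 4, position 6 can't be 5.
That leaves position 4 = 1. Strike 1 from position 2, position 6.
position 6 has just one choice, so position 6 = 2. So position 2 can't be 2.
position 2's domain is down to {4}, so position 2 = 4.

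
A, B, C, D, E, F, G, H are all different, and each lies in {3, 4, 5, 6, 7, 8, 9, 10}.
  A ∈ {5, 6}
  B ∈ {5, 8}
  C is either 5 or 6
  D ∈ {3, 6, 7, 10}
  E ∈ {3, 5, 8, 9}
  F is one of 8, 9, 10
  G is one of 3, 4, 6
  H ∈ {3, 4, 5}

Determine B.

The 8 variables draw from only 8 values {3, 4, 5, 6, 7, 8, 9, 10}, so each is used; only D can be 7, hence D = 7.
Among the 7 still-open variables, 10 fits only F (and all 7 values in {3, 4, 5, 6, 8, 9, 10} must be used), so F = 10.
Among the 6 still-open variables, 9 fits only E (and all 6 values in {3, 4, 5, 6, 8, 9} must be used), so E = 9.
Among the 5 still-open variables, 8 fits only B (and all 5 values in {3, 4, 5, 6, 8} must be used), so B = 8.

8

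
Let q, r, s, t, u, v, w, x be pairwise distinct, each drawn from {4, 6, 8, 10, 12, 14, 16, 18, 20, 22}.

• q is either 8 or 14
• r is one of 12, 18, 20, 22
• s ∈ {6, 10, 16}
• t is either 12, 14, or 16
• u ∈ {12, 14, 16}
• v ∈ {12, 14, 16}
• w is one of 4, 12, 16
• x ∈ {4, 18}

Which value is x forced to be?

The 3 variables t, u, v are confined to {12, 14, 16}, which locks those values in; drop them from q, r, s, w.
That leaves q = 8.
w must be 4 (only option left). Strike 4 from x.
So x = 18.

18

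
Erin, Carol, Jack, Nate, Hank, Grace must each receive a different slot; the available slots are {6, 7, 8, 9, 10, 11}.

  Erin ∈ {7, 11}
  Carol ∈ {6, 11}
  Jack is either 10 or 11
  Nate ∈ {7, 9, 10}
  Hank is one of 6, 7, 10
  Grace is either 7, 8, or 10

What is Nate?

Among the 6 variables, 8 fits only Grace (and all 6 values in {6, 7, 8, 9, 10, 11} must be used), so Grace = 8.
Among the 5 still-open variables, 9 fits only Nate (and all 5 values in {6, 7, 9, 10, 11} must be used), so Nate = 9.

9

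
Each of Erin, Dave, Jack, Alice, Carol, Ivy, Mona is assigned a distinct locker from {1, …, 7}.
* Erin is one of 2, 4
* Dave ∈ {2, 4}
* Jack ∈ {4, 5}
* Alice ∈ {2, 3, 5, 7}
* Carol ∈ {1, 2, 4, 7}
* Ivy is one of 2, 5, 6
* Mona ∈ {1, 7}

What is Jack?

5

Among the 7 variables, 3 fits only Alice (and all 7 values in {1, 2, 3, 4, 5, 6, 7} must be used), so Alice = 3.
Among the 6 still-open variables, 6 fits only Ivy (and all 6 values in {1, 2, 4, 5, 6, 7} must be used), so Ivy = 6.
The 5 still-open variables draw from only 5 values {1, 2, 4, 5, 7}, so each is used; only Jack can be 5, hence Jack = 5.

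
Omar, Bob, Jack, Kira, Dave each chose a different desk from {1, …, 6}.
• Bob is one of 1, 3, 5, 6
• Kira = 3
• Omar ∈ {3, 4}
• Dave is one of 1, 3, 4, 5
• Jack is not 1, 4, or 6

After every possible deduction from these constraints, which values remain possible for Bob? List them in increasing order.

1, 5, 6

Kira must be 3 (only option left). Strike 3 from Omar, Bob, Jack, Dave.
Omar must be 4 (only option left). Strike 4 from Dave.
No further eliminations apply; Bob can still be any of 1, 5, 6.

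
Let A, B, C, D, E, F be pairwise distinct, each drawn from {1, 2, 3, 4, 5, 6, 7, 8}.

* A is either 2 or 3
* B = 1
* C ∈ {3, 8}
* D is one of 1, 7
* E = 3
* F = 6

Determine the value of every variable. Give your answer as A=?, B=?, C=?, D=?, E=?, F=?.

B's domain is down to {1}, so B = 1. Eliminate 1 elsewhere: D.
D has just one choice, so D = 7.
E has just one choice, so E = 3. Eliminate 3 elsewhere: A, C.
That leaves F = 6.
A has just one choice, so A = 2.
C must be 8 (only option left).

A=2, B=1, C=8, D=7, E=3, F=6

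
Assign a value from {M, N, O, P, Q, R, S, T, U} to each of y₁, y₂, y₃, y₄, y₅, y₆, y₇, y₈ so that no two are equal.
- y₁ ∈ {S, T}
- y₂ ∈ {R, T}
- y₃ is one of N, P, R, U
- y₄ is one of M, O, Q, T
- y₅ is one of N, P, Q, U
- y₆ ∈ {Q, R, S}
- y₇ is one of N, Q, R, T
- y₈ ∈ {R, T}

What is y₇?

N

y₂ and y₈ between them cover only {R, T} — a naked pair. Remove those values from y₁, y₃, y₄, y₆, y₇.
y₁'s domain is down to {S}, so y₁ = S. Eliminate S elsewhere: y₆.
That leaves y₆ = Q. Strike Q from y₄, y₅, y₇.
So y₇ = N.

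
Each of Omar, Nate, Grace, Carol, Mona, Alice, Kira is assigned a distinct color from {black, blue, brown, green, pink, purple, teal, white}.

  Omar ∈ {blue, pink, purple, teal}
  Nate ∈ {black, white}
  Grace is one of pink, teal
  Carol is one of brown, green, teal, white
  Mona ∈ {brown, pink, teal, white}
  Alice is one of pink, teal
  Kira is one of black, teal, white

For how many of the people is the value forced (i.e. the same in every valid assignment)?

The 2 variables Grace and Alice are confined to {pink, teal}, which locks those values in; drop them from Omar, Carol, Mona, Kira.
The 2 variables Nate and Kira are confined to {black, white}, which locks those values in; drop them from Carol, Mona.
That leaves Mona = brown. Eliminate brown elsewhere: Carol.
Carol must be green (only option left).
Determined: Carol=green, Mona=brown. The other people each still have more than one consistent value. That makes 2.

2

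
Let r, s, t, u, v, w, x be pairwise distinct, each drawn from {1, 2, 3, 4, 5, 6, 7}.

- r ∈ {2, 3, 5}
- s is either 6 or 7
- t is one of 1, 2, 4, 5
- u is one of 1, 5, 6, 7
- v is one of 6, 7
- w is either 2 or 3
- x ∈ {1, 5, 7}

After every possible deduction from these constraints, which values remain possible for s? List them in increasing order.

Among the 7 variables, 4 fits only t (and all 7 values in {1, 2, 3, 4, 5, 6, 7} must be used), so t = 4.
s and v between them cover only {6, 7} — a naked pair. Remove those values from u, x.
u and x between them cover only {1, 5} — a naked pair. Remove those values from r.
No further eliminations apply; s can still be any of 6, 7.

6, 7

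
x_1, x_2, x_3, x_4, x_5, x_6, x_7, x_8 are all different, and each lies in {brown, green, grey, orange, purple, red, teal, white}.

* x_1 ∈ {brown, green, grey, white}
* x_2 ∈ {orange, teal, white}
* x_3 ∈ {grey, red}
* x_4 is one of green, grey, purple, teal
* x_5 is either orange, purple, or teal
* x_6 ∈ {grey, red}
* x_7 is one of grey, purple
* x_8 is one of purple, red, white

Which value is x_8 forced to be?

white

The 8 variables together cover exactly {brown, green, grey, orange, purple, red, teal, white} — 8 values for 8 variables — and brown appears only in x_1's list, so x_1 = brown.
The 7 still-open variables draw from only 7 values {green, grey, orange, purple, red, teal, white}, so each is used; only x_4 can be green, hence x_4 = green.
The 2 variables x_3 and x_6 are confined to {grey, red}, which locks those values in; drop them from x_7, x_8.
x_7 has just one choice, so x_7 = purple. Strike purple from x_5, x_8.
So x_8 = white.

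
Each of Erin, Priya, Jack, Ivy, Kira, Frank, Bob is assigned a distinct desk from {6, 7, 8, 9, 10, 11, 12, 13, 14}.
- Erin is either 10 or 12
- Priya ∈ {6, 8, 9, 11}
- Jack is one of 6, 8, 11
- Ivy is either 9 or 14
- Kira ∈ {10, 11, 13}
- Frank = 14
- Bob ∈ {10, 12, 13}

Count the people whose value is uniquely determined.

2

Frank must be 14 (only option left). So Ivy can't be 14.
Ivy must be 9 (only option left). Strike 9 from Priya.
Determined: Ivy=9, Frank=14. The other people each still have more than one consistent value. That makes 2.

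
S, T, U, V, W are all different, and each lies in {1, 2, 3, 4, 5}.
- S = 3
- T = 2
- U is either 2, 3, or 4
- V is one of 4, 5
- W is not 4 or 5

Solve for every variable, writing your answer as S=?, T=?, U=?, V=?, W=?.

S has just one choice, so S = 3. So U, W can't be 3.
That leaves T = 2. Remove 2 from U, W.
That leaves U = 4. So V can't be 4.
V must be 5 (only option left).
W's domain is down to {1}, so W = 1.

S=3, T=2, U=4, V=5, W=1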